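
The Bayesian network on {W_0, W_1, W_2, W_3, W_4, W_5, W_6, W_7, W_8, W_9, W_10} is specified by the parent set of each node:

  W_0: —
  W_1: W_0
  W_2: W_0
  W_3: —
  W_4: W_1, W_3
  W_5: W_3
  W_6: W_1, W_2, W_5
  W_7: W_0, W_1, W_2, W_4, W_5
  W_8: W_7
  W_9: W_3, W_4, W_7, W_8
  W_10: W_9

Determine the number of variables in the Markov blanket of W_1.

Recall MB(v) = parents ∪ children ∪ spouses, where spouses are the other parents of v's children.
W_1 has parent W_0.
W_1 has children W_4, W_6, W_7.
For each child, the remaining parents (spouses of W_1):
  W_4's other parent is W_3.
  parents(W_6) \ {W_1} = {W_2, W_5}.
  W_7 also has parents W_0, W_2, W_4, W_5.
MB(W_1) = {W_0, W_2, W_3, W_4, W_5, W_6, W_7}, which has 7 nodes.

7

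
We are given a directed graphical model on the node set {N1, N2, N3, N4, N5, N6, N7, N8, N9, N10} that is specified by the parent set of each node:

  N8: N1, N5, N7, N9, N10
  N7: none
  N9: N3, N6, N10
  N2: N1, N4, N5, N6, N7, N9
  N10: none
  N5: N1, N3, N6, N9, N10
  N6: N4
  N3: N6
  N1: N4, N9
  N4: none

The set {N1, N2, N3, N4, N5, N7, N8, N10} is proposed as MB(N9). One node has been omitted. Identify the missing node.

N6

By definition, MB(N9) is built from N9's parents, N9's children, and the co-parents of N9.
N9 has parents N3, N6, N10.
Children of N9: N1, N2, N5, N8.
Other parents of N9's children:
  N1's other parent is N4.
  N5 also has parents N1, N3, N6, N10.
  N2 also has parents N1, N4, N5, N6, N7.
  N8's other parents are N1, N5, N7, N10.
MB(N9) = {N1, N2, N3, N4, N5, N6, N7, N8, N10}.
Comparing with the claimed set, N6 is missing.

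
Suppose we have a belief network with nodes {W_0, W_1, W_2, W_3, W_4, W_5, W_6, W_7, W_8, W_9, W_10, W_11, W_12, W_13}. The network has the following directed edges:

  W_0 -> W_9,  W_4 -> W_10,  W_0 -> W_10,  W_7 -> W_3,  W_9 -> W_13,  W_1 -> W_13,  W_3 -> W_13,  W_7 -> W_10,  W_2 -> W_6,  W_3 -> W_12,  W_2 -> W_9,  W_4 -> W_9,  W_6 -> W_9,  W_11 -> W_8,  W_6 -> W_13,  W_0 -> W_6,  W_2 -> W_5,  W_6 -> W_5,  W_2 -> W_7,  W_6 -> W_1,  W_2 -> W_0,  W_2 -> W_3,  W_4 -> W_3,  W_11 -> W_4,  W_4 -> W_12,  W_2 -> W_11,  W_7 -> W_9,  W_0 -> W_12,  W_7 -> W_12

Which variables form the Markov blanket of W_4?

{W_0, W_2, W_3, W_6, W_7, W_9, W_10, W_11, W_12}

Recall MB(v) = parents ∪ children ∪ spouses, where spouses are the other parents of v's children.
W_4 has parent W_11.
W_4's children: W_3, W_9, W_10, W_12.
Other parents of W_4's children:
  W_9: W_0, W_2, W_6, W_7
  W_3: W_2, W_7
  W_12: W_0, W_3, W_7
  W_10: W_0, W_7
MB(W_4) = {W_0, W_2, W_3, W_6, W_7, W_9, W_10, W_11, W_12}.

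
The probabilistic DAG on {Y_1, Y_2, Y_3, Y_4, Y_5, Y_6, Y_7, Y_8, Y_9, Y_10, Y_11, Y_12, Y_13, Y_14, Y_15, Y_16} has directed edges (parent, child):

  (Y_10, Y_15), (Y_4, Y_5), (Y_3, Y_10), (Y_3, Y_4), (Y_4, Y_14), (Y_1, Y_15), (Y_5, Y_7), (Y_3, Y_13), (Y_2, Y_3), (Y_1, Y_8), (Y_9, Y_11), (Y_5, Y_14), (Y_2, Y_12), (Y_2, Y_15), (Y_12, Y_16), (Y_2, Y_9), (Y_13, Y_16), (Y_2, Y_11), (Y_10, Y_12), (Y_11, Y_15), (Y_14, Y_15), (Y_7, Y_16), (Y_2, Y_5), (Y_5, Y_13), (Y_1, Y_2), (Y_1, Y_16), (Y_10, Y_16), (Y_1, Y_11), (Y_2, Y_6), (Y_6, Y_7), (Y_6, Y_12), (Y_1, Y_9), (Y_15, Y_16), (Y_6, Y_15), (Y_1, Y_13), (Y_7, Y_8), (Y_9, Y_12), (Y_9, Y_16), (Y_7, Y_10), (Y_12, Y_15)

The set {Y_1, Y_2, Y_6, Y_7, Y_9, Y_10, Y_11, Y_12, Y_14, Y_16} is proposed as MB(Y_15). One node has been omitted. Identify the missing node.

Y_13

By definition, MB(Y_15) is built from Y_15's parents, Y_15's children, and the co-parents of Y_15.
Y_15's parents: Y_1, Y_2, Y_6, Y_10, Y_11, Y_12, Y_14.
Y_15 has child Y_16.
Parents of each child, excluding Y_15:
  Y_16: Y_1, Y_7, Y_9, Y_10, Y_12, Y_13
MB(Y_15) = {Y_1, Y_2, Y_6, Y_7, Y_9, Y_10, Y_11, Y_12, Y_13, Y_14, Y_16}.
Comparing with the claimed set, Y_13 is missing.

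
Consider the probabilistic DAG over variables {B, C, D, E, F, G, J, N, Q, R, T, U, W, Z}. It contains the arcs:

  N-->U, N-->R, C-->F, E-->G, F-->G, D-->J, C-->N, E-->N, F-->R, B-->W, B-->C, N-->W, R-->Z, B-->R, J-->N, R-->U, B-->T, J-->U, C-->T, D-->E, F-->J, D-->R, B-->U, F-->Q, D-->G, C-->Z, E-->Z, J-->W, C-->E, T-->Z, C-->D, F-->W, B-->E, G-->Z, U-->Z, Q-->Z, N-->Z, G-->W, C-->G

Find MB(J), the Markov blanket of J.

{B, C, D, E, F, G, N, R, U, W}

A node's Markov blanket = Pa ∪ Ch ∪ (parents of Ch other than the node itself).
Ch(J) = {N, U, W}.
Parents of J: D, F.
For each child, the remaining parents (spouses of J):
  N: C, E
  U: B, N, R
  W: B, F, G, N
Union: {D, F} ∪ {N, U, W} ∪ {B, C, E, F, G, N, R} = {B, C, D, E, F, G, N, R, U, W}.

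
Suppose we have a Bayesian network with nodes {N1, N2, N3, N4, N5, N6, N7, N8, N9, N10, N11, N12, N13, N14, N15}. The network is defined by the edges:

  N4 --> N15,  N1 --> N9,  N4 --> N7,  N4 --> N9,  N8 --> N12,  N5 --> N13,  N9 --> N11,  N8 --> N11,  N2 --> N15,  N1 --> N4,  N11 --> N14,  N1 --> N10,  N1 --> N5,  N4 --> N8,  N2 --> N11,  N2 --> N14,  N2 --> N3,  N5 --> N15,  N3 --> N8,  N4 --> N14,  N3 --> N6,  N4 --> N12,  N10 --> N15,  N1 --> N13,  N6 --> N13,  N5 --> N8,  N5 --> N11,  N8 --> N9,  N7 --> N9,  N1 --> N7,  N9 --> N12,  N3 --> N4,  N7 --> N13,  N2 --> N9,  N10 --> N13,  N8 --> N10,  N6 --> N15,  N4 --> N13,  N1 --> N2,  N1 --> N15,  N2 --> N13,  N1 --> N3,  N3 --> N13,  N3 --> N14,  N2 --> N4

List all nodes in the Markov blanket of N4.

{N1, N2, N3, N5, N6, N7, N8, N9, N10, N11, N12, N13, N14, N15}

A node's Markov blanket = Pa ∪ Ch ∪ (parents of Ch other than the node itself).
Pa(N4) = {N1, N2, N3}.
N4's children: N7, N8, N9, N12, N13, N14, N15.
For each child, the remaining parents (spouses of N4):
  N7: N1
  N8: N3, N5
  N9: N1, N2, N7, N8
  N12: N8, N9
  N13: N1, N2, N3, N5, N6, N7, N10
  N14: N2, N3, N11
  N15: N1, N2, N5, N6, N10
MB(N4) = {N1, N2, N3, N5, N6, N7, N8, N9, N10, N11, N12, N13, N14, N15}.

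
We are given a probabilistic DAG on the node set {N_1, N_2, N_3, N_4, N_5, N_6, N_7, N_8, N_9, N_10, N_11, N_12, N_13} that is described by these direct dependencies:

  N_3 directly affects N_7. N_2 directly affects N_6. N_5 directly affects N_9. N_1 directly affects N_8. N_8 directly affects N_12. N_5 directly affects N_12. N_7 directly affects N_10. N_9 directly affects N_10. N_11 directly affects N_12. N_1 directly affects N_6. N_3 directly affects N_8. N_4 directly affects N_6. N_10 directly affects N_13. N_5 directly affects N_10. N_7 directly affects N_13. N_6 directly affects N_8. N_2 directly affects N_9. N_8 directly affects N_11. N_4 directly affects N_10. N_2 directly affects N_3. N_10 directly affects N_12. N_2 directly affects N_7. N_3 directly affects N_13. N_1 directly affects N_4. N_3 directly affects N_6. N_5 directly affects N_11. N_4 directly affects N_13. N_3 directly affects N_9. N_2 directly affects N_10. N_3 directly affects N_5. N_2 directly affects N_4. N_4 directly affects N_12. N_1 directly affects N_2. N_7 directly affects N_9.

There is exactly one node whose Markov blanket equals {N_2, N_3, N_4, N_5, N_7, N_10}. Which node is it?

N_9

The target node must have every member of {N_2, N_3, N_4, N_5, N_7, N_10} as a parent, child, or co-parent, and no others.
Parents of N_9: N_2, N_3, N_5, N_7; children: N_10; co-parents: N_2, N_4, N_5, N_7.
These exactly cover the given set, so the node is N_9.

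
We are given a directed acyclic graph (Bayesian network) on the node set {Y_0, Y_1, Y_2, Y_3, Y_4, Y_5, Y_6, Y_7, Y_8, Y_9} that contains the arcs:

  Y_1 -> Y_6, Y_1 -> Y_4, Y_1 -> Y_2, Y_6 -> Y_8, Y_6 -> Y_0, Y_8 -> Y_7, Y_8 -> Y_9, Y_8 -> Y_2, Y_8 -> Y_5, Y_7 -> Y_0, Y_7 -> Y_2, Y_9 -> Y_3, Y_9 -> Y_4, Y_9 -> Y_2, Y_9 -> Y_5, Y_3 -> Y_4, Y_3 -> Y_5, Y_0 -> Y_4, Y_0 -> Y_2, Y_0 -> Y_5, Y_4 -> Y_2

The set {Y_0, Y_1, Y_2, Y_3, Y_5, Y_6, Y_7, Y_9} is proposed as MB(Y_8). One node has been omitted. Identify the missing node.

Y_4

Pa(Y_8) = {Y_6}.
Ch(Y_8) = {Y_2, Y_5, Y_7, Y_9}.
For each child, the remaining parents (spouses of Y_8):
  Y_7: no additional parents.
  Y_9: no additional parents.
  parents(Y_2) \ {Y_8} = {Y_0, Y_1, Y_4, Y_7, Y_9}.
  parents(Y_5) \ {Y_8} = {Y_0, Y_3, Y_9}.
MB(Y_8) = {Y_0, Y_1, Y_2, Y_3, Y_4, Y_5, Y_6, Y_7, Y_9}.
Comparing with the claimed set, Y_4 is missing.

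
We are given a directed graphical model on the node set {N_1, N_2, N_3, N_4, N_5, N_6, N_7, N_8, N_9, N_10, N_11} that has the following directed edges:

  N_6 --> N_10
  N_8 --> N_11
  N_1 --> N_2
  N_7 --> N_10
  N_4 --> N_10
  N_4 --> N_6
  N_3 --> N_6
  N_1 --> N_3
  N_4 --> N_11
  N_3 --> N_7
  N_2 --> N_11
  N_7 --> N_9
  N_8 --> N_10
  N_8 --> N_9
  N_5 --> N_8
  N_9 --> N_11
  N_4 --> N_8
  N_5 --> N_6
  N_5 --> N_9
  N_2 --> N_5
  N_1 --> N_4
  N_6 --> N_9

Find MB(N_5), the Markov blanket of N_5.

{N_2, N_3, N_4, N_6, N_7, N_8, N_9}

The Markov blanket of a node is its parents, its children, and the other parents of its children.
N_5's parents: N_2.
N_5's children: N_6, N_8, N_9.
For each child, the remaining parents (spouses of N_5):
  N_6 also has parents N_3, N_4.
  N_8's other parent is N_4.
  N_9's other parents are N_6, N_7, N_8.
Union: {N_2} ∪ {N_6, N_8, N_9} ∪ {N_3, N_4, N_6, N_7, N_8} = {N_2, N_3, N_4, N_6, N_7, N_8, N_9}.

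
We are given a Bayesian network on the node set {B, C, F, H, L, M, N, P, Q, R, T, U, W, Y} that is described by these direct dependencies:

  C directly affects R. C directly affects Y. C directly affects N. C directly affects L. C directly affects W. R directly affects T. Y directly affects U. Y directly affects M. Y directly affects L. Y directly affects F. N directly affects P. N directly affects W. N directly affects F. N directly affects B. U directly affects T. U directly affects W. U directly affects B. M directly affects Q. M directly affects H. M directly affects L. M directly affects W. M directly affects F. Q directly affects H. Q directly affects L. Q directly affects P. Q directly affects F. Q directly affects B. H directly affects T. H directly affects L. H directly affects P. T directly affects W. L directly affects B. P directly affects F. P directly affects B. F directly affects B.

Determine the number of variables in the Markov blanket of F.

Children of F: B.
Pa(F) = {M, N, P, Q, Y}.
Other parents of F's children:
  parents(B) \ {F} = {L, N, P, Q, U}.
MB(F) = {B, L, M, N, P, Q, U, Y}, which has 8 nodes.

8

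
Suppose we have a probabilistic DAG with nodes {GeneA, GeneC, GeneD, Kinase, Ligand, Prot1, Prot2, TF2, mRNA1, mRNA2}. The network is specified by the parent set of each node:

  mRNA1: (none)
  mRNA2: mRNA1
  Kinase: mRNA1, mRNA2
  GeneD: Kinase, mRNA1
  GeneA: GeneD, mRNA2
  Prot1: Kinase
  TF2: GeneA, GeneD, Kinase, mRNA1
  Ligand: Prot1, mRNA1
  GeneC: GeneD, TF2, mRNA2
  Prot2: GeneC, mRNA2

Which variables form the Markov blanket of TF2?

The Markov blanket of a node is its parents, its children, and the other parents of its children.
Ch(TF2) = {GeneC}.
TF2 has parents GeneA, GeneD, Kinase, mRNA1.
For each child, the remaining parents (spouses of TF2):
  parents(GeneC) \ {TF2} = {GeneD, mRNA2}.
So the Markov blanket of TF2 is {GeneA, GeneC, GeneD, Kinase, mRNA1, mRNA2}.

{GeneA, GeneC, GeneD, Kinase, mRNA1, mRNA2}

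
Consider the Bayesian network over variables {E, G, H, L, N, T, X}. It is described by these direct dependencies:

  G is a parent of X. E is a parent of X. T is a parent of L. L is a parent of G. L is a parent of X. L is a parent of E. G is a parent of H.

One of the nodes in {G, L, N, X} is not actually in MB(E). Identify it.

The Markov blanket of a node is its parents, its children, and the other parents of its children.
Parents of E: L.
Children of E: X.
Co-parents of E (other parents of its children):
  X: G, L
MB(E) = {G, L, X}.
N is neither a parent, child, nor co-parent of E, so it does not belong.

N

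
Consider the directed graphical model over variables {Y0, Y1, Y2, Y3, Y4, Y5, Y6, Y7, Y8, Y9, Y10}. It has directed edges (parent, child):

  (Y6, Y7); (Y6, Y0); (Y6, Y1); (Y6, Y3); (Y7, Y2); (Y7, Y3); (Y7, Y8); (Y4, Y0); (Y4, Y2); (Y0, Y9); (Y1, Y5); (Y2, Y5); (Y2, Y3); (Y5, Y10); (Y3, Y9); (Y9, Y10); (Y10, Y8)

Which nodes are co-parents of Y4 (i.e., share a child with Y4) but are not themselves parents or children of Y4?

{Y6, Y7}

Children of Y4: Y0, Y2.
  Y0's other parent is Y6.
  Y2's other parent is Y7.
Excluding nodes already adjacent to Y4 (Y0, Y2), the co-parent-only contribution is {Y6, Y7}.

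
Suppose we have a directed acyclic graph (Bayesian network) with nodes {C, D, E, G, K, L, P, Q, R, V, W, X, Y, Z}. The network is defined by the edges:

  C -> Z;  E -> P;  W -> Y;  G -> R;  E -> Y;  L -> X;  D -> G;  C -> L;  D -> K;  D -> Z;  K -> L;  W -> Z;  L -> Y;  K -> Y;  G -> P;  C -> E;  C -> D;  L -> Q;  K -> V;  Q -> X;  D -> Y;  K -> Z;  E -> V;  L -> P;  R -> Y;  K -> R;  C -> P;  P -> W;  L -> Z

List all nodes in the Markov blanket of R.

{D, E, G, K, L, W, Y}

A node's Markov blanket = Pa ∪ Ch ∪ (parents of Ch other than the node itself).
R's parents: G, K.
R has child Y.
Other parents of R's children:
  Y's other parents are D, E, K, L, W.
Union: {G, K} ∪ {Y} ∪ {D, E, K, L, W} = {D, E, G, K, L, W, Y}.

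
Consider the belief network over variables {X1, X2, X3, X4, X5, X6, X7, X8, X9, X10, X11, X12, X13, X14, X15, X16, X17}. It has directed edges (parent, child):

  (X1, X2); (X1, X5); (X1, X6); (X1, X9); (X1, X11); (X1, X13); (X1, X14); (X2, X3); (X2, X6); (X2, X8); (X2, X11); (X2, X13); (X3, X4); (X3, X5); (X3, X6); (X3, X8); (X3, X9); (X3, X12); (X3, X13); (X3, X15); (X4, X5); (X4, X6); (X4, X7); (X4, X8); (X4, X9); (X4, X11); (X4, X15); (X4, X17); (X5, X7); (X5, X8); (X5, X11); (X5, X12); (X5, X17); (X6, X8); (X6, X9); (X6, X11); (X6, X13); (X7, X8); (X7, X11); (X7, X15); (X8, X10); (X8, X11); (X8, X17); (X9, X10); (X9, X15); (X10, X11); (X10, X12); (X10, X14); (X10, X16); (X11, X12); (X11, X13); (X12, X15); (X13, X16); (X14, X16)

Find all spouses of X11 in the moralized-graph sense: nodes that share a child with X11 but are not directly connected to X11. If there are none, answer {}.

{X3}

Children of X11: X12, X13.
  X12: X3, X5, X10
  X13: X1, X2, X3, X6
Excluding nodes already adjacent to X11 (X1, X2, X4, X5, X6, X7, X8, X10, X12, X13), the co-parent-only contribution is {X3}.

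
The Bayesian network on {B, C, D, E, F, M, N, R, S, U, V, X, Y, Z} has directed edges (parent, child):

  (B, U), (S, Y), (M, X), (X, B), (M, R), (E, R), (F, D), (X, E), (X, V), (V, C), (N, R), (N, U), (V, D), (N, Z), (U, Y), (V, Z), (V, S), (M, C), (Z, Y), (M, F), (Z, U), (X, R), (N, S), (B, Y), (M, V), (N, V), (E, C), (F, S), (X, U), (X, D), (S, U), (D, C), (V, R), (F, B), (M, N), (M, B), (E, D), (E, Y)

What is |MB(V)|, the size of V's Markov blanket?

V's children: C, D, R, S, Z.
V's parents: M, N, X.
Other parents of V's children:
  parents(R) \ {V} = {E, M, N, X}.
  parents(Z) \ {V} = {N}.
  parents(D) \ {V} = {E, F, X}.
  S also has parents F, N.
  C's other parents are D, E, M.
MB(V) = {C, D, E, F, M, N, R, S, X, Z}, which has 10 nodes.

10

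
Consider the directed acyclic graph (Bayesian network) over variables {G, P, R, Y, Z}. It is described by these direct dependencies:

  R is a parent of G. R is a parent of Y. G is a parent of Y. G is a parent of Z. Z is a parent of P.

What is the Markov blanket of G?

{R, Y, Z}

The Markov blanket of a node is its parents, its children, and the other parents of its children.
G's parents: R.
Children of G: Y, Z.
Other parents of G's children:
  Y: R
  Z: —
So the Markov blanket of G is {R, Y, Z}.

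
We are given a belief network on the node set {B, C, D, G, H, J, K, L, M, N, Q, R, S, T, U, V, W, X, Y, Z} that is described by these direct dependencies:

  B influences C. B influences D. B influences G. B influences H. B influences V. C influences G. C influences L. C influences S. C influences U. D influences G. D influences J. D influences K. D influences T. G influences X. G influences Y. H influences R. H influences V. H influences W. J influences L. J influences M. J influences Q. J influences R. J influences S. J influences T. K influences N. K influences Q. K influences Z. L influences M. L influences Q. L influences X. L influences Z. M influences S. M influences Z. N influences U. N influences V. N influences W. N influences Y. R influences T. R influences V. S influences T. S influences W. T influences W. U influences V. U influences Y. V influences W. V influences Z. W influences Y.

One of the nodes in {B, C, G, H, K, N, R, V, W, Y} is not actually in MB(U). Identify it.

The Markov blanket of a node is its parents, its children, and the other parents of its children.
U's parents: C, N.
Ch(U) = {V, Y}.
Co-parents of U (other parents of its children):
  V's other parents are B, H, N, R.
  Y's other parents are G, N, W.
MB(U) = {B, C, G, H, N, R, V, W, Y}.
K is neither a parent, child, nor co-parent of U, so it does not belong.

K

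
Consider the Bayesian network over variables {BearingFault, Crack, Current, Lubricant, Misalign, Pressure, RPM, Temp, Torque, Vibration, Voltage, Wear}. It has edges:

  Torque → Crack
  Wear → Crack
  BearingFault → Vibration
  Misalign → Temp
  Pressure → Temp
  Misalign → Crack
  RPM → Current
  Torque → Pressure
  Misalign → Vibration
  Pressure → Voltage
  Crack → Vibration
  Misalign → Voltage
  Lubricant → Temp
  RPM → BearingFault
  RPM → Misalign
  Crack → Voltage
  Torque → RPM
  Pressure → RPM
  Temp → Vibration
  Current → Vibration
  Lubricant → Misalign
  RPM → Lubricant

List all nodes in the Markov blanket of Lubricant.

By definition, MB(Lubricant) is built from Lubricant's parents, Lubricant's children, and the co-parents of Lubricant.
Lubricant's parents: RPM.
Lubricant has children Misalign, Temp.
Parents of each child, excluding Lubricant:
  Misalign also has parent RPM.
  parents(Temp) \ {Lubricant} = {Misalign, Pressure}.
MB(Lubricant) = {Misalign, Pressure, RPM, Temp}.

{Misalign, Pressure, RPM, Temp}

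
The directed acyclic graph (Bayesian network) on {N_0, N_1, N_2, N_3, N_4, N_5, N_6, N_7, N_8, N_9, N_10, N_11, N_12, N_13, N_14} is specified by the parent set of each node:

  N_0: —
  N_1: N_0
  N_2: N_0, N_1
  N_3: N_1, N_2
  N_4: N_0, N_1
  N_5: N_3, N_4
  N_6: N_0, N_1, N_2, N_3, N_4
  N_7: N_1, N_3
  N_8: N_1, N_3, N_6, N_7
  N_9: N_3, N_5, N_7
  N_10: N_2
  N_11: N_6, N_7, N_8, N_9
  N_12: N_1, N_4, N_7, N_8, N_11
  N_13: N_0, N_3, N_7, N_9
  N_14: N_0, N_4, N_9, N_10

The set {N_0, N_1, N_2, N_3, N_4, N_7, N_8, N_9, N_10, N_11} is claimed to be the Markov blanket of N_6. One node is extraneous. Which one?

N_10

A node's Markov blanket = Pa ∪ Ch ∪ (parents of Ch other than the node itself).
N_6's parents: N_0, N_1, N_2, N_3, N_4.
Ch(N_6) = {N_8, N_11}.
Co-parents of N_6 (other parents of its children):
  parents(N_8) \ {N_6} = {N_1, N_3, N_7}.
  N_11 also has parents N_7, N_8, N_9.
MB(N_6) = {N_0, N_1, N_2, N_3, N_4, N_7, N_8, N_9, N_11}.
N_10 is neither a parent, child, nor co-parent of N_6, so it does not belong.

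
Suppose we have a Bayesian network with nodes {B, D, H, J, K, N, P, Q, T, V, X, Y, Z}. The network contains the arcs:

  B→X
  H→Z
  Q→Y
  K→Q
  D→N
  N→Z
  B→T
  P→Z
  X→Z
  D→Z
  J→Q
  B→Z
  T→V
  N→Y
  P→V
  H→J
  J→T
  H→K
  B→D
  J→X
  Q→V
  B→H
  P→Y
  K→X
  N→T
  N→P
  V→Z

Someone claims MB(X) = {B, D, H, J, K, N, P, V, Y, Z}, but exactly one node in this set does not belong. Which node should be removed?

X has child Z.
X has parents B, J, K.
For each child, the remaining parents (spouses of X):
  Z: B, D, H, N, P, V
MB(X) = {B, D, H, J, K, N, P, V, Z}.
Y is neither a parent, child, nor co-parent of X, so it does not belong.

Y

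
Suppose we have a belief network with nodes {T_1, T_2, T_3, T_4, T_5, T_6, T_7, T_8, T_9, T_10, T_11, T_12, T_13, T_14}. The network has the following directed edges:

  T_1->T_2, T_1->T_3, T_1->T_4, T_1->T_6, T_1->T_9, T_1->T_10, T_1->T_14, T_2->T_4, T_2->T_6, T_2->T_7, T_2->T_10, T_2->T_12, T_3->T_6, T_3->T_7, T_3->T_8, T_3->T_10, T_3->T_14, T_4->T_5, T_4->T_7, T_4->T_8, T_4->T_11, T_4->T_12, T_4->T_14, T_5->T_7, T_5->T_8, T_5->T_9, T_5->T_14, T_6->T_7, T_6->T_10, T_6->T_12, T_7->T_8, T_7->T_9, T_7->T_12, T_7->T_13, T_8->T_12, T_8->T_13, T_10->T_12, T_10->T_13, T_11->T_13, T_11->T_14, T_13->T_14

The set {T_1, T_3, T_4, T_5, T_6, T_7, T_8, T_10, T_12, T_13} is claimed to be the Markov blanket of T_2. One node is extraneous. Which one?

T_13

The Markov blanket of a node is its parents, its children, and the other parents of its children.
Children of T_2: T_4, T_6, T_7, T_10, T_12.
T_2 has parent T_1.
Co-parents of T_2 (other parents of its children):
  T_4 also has parent T_1.
  T_6 also has parents T_1, T_3.
  T_7 also has parents T_3, T_4, T_5, T_6.
  parents(T_10) \ {T_2} = {T_1, T_3, T_6}.
  T_12's other parents are T_4, T_6, T_7, T_8, T_10.
MB(T_2) = {T_1, T_3, T_4, T_5, T_6, T_7, T_8, T_10, T_12}.
T_13 is neither a parent, child, nor co-parent of T_2, so it does not belong.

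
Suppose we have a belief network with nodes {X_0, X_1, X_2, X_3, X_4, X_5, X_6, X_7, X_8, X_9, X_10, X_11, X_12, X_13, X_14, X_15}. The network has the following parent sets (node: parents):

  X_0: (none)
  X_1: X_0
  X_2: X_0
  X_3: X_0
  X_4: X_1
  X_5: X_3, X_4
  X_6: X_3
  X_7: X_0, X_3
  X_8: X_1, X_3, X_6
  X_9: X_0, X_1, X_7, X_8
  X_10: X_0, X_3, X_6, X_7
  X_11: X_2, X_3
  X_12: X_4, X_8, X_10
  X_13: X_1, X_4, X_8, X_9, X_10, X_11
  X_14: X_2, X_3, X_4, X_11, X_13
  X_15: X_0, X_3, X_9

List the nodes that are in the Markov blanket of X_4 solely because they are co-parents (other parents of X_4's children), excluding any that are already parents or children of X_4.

Children of X_4: X_5, X_12, X_13, X_14.
  parents(X_5) \ {X_4} = {X_3}.
  parents(X_12) \ {X_4} = {X_8, X_10}.
  X_13 also has parents X_1, X_8, X_9, X_10, X_11.
  parents(X_14) \ {X_4} = {X_2, X_3, X_11, X_13}.
Excluding nodes already adjacent to X_4 (X_1, X_5, X_12, X_13, X_14), the co-parent-only contribution is {X_2, X_3, X_8, X_9, X_10, X_11}.

{X_2, X_3, X_8, X_9, X_10, X_11}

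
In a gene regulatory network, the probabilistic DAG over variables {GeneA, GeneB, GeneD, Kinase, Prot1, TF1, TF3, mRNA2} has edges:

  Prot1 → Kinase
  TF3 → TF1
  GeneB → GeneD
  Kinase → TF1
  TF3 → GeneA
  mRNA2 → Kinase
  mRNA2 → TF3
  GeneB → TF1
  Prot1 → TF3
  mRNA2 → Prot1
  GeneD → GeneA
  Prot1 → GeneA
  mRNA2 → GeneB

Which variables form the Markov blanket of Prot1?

Prot1's parents: mRNA2.
Prot1 has children GeneA, Kinase, TF3.
Other parents of Prot1's children:
  Kinase's other parent is mRNA2.
  parents(TF3) \ {Prot1} = {mRNA2}.
  GeneA also has parents GeneD, TF3.
Taking the union gives {GeneA, GeneD, Kinase, TF3, mRNA2}.

{GeneA, GeneD, Kinase, TF3, mRNA2}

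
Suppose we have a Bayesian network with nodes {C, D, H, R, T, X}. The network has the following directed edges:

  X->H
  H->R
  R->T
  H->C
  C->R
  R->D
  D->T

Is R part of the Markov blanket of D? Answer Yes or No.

Yes

R is a parent of D.
So R ∈ MB(D).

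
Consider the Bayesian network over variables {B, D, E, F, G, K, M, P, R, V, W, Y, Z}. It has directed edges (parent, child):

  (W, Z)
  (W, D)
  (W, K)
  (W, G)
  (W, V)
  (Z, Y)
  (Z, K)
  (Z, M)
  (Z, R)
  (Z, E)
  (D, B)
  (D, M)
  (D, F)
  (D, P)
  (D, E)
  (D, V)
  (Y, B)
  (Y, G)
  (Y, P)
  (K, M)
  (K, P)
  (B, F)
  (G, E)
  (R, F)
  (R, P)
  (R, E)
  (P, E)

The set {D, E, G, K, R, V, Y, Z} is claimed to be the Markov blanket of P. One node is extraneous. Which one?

The Markov blanket of a node is its parents, its children, and the other parents of its children.
P has parents D, K, R, Y.
P's children: E.
Co-parents of P (other parents of its children):
  E: D, G, R, Z
MB(P) = {D, E, G, K, R, Y, Z}.
V is neither a parent, child, nor co-parent of P, so it does not belong.

V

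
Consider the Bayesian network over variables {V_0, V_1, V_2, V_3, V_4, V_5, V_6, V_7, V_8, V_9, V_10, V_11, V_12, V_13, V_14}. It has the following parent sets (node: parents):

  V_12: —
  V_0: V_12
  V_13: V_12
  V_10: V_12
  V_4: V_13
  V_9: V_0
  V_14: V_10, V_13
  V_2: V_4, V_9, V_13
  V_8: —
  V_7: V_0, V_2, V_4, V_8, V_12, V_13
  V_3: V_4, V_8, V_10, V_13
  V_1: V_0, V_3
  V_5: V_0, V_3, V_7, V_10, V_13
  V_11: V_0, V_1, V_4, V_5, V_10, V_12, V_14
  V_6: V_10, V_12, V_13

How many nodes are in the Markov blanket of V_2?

7

By definition, MB(V_2) is built from V_2's parents, V_2's children, and the co-parents of V_2.
V_2's parents: V_4, V_9, V_13.
V_2's children: V_7.
Co-parents of V_2 (other parents of its children):
  parents(V_7) \ {V_2} = {V_0, V_4, V_8, V_12, V_13}.
MB(V_2) = {V_0, V_4, V_7, V_8, V_9, V_12, V_13}, which has 7 nodes.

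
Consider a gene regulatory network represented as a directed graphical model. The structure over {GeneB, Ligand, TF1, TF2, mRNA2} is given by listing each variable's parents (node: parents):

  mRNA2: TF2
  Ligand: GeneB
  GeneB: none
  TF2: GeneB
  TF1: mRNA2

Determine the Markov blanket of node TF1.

The Markov blanket of a node is its parents, its children, and the other parents of its children.
TF1's children: none.
TF1 has parent mRNA2.
TF1 has no children, so there are no co-parents.
So the Markov blanket of TF1 is {mRNA2}.

{mRNA2}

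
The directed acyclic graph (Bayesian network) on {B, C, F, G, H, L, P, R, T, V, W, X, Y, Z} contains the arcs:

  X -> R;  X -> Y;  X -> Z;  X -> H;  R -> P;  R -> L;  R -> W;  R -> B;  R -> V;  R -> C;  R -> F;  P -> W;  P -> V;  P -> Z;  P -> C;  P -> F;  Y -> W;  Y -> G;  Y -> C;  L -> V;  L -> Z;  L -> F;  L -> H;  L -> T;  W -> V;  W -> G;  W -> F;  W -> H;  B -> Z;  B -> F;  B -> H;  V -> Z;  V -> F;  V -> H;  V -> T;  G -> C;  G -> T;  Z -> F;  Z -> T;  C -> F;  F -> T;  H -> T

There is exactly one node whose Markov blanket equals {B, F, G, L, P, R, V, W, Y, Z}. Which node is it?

The target node must have every member of {B, F, G, L, P, R, V, W, Y, Z} as a parent, child, or co-parent, and no others.
Parents of C: G, P, R, Y; children: F; co-parents: B, L, P, R, V, W, Z.
These exactly cover the given set, so the node is C.

C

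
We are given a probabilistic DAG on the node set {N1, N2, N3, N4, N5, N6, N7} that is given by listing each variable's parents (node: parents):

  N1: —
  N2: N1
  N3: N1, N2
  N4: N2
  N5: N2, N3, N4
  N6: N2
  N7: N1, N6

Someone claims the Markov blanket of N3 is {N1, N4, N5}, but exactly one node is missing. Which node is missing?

Recall MB(v) = parents ∪ children ∪ spouses, where spouses are the other parents of v's children.
Parents of N3: N1, N2.
Children of N3: N5.
Parents of each child, excluding N3:
  N5's other parents are N2, N4.
MB(N3) = {N1, N2, N4, N5}.
Comparing with the claimed set, N2 is missing.

N2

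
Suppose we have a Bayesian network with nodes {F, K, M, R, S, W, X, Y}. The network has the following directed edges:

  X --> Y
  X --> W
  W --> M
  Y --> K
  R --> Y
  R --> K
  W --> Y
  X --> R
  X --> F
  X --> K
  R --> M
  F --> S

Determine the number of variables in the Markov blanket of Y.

4

Recall MB(v) = parents ∪ children ∪ spouses, where spouses are the other parents of v's children.
Y has parents R, W, X.
Y's children: K.
Other parents of Y's children:
  K: R, X
MB(Y) = {K, R, W, X}, which has 4 nodes.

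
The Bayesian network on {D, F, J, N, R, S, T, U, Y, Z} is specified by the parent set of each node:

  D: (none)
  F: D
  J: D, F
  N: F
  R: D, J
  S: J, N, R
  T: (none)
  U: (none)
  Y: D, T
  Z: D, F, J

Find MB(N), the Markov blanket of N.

Recall MB(v) = parents ∪ children ∪ spouses, where spouses are the other parents of v's children.
Pa(N) = {F}.
Children of N: S.
Co-parents of N (other parents of its children):
  parents(S) \ {N} = {J, R}.
So the Markov blanket of N is {F, J, R, S}.

{F, J, R, S}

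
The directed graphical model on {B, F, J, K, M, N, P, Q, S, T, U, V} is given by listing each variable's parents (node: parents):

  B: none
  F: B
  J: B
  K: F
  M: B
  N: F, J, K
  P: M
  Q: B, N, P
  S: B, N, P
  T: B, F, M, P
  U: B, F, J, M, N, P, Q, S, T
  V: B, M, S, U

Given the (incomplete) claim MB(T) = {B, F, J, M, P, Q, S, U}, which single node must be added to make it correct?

The Markov blanket of a node is its parents, its children, and the other parents of its children.
T has parents B, F, M, P.
Children of T: U.
For each child, the remaining parents (spouses of T):
  U: B, F, J, M, N, P, Q, S
MB(T) = {B, F, J, M, N, P, Q, S, U}.
Comparing with the claimed set, N is missing.

N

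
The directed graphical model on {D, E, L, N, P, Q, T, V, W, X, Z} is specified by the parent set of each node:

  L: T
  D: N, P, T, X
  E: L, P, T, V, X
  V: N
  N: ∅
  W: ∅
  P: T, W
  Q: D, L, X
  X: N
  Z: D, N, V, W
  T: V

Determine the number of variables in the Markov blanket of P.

8

Recall MB(v) = parents ∪ children ∪ spouses, where spouses are the other parents of v's children.
P has parents T, W.
P's children: D, E.
Parents of each child, excluding P:
  parents(D) \ {P} = {N, T, X}.
  E also has parents L, T, V, X.
MB(P) = {D, E, L, N, T, V, W, X}, which has 8 nodes.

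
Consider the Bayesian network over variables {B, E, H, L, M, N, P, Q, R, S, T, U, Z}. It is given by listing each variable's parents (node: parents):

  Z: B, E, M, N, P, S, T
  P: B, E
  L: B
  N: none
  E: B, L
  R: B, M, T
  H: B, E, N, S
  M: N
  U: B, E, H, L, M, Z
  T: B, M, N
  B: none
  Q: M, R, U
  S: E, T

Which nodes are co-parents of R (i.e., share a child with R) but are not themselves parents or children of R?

Children of R: Q.
  Q: M, U
Excluding nodes already adjacent to R (B, M, Q, T), the co-parent-only contribution is {U}.

{U}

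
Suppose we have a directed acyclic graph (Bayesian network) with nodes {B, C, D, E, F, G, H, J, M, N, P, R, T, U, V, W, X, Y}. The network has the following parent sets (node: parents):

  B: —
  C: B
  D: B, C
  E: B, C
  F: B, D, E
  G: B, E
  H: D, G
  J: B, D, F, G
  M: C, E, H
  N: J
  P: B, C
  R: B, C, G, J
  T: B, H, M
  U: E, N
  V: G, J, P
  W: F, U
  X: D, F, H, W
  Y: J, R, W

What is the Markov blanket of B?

{C, D, E, F, G, H, J, M, P, R, T}

B has children C, D, E, F, G, J, P, R, T.
B has no parents.
For each child, the remaining parents (spouses of B):
  C: no additional parents.
  parents(D) \ {B} = {C}.
  parents(E) \ {B} = {C}.
  F's other parents are D, E.
  G's other parent is E.
  parents(J) \ {B} = {D, F, G}.
  P also has parent C.
  R also has parents C, G, J.
  T also has parents H, M.
MB(B) = {C, D, E, F, G, H, J, M, P, R, T}.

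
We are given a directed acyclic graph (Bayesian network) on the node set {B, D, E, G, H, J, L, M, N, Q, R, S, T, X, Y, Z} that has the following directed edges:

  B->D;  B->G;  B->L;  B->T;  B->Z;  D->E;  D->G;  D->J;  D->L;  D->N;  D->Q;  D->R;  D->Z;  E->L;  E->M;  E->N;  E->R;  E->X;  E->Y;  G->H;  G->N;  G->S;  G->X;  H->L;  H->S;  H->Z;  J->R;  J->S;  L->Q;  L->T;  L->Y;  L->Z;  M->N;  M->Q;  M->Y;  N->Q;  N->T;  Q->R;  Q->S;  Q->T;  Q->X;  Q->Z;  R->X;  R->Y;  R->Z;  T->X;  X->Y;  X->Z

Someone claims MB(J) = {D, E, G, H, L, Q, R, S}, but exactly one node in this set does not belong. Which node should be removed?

By definition, MB(J) is built from J's parents, J's children, and the co-parents of J.
Parents of J: D.
Ch(J) = {R, S}.
For each child, the remaining parents (spouses of J):
  R also has parents D, E, Q.
  parents(S) \ {J} = {G, H, Q}.
MB(J) = {D, E, G, H, Q, R, S}.
L is neither a parent, child, nor co-parent of J, so it does not belong.

L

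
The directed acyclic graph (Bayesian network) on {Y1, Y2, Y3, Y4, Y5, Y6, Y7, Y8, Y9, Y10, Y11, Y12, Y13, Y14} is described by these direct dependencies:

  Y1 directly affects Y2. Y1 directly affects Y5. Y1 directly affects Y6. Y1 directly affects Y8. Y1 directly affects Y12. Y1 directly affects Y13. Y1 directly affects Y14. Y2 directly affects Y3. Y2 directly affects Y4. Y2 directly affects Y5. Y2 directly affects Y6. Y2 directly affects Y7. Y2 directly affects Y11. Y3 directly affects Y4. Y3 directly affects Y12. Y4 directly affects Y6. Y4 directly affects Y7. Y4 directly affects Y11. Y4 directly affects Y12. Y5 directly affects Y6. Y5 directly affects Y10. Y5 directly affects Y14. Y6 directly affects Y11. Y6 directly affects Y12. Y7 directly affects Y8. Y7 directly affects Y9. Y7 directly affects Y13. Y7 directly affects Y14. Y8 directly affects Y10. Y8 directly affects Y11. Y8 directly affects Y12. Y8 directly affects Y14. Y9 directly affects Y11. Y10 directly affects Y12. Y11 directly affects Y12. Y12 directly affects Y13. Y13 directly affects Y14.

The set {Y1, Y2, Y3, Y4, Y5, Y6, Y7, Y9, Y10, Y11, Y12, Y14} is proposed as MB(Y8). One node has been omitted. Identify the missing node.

Y13

By definition, MB(Y8) is built from Y8's parents, Y8's children, and the co-parents of Y8.
Y8 has parents Y1, Y7.
Y8 has children Y10, Y11, Y12, Y14.
For each child, the remaining parents (spouses of Y8):
  Y10: Y5
  Y11: Y2, Y4, Y6, Y9
  Y12: Y1, Y3, Y4, Y6, Y10, Y11
  Y14: Y1, Y5, Y7, Y13
MB(Y8) = {Y1, Y2, Y3, Y4, Y5, Y6, Y7, Y9, Y10, Y11, Y12, Y13, Y14}.
Comparing with the claimed set, Y13 is missing.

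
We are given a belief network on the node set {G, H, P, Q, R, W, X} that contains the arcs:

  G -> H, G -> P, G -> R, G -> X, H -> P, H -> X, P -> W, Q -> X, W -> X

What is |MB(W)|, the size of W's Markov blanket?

5

The Markov blanket of a node is its parents, its children, and the other parents of its children.
W has parent P.
Ch(W) = {X}.
Co-parents of W (other parents of its children):
  X: G, H, Q
MB(W) = {G, H, P, Q, X}, which has 5 nodes.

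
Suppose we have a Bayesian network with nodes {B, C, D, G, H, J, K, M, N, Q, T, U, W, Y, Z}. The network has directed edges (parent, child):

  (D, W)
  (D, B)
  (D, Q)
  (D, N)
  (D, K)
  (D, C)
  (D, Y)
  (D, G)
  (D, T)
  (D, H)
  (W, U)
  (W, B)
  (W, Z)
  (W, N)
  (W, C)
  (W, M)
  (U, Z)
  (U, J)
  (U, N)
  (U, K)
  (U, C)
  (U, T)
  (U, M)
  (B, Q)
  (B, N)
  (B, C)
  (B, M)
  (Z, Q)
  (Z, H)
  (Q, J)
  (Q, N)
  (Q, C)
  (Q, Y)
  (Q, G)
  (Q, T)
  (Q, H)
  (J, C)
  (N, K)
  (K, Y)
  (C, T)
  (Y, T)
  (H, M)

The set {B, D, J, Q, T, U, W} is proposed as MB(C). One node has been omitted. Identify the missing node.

Y

C has parents B, D, J, Q, U, W.
C's children: T.
Parents of each child, excluding C:
  T also has parents D, Q, U, Y.
MB(C) = {B, D, J, Q, T, U, W, Y}.
Comparing with the claimed set, Y is missing.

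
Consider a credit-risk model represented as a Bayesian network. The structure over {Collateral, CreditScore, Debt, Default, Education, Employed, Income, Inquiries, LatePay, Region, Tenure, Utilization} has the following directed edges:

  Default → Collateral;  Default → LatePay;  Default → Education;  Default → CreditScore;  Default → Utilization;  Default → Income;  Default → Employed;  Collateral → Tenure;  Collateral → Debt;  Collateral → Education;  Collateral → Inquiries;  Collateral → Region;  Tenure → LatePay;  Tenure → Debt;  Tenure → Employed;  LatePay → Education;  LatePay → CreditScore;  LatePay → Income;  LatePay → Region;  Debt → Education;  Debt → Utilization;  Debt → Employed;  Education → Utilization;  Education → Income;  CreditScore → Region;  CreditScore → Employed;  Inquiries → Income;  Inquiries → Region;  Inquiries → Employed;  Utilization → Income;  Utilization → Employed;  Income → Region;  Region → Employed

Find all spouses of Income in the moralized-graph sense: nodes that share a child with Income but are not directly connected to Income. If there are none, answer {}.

{Collateral, CreditScore}

Children of Income: Region.
  Region: Collateral, CreditScore, Inquiries, LatePay
Excluding nodes already adjacent to Income (Default, Education, Inquiries, LatePay, Region, Utilization), the co-parent-only contribution is {Collateral, CreditScore}.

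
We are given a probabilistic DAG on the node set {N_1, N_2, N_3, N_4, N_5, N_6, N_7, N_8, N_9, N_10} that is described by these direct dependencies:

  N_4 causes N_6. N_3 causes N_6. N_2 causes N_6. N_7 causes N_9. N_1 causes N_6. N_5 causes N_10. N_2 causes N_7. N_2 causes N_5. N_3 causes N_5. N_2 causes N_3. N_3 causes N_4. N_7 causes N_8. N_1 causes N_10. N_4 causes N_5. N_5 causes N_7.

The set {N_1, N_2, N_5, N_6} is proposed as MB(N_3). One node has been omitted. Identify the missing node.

N_3's parents: N_2.
N_3 has children N_4, N_5, N_6.
Parents of each child, excluding N_3:
  N_4: no additional parents.
  N_5 also has parents N_2, N_4.
  parents(N_6) \ {N_3} = {N_1, N_2, N_4}.
MB(N_3) = {N_1, N_2, N_4, N_5, N_6}.
Comparing with the claimed set, N_4 is missing.

N_4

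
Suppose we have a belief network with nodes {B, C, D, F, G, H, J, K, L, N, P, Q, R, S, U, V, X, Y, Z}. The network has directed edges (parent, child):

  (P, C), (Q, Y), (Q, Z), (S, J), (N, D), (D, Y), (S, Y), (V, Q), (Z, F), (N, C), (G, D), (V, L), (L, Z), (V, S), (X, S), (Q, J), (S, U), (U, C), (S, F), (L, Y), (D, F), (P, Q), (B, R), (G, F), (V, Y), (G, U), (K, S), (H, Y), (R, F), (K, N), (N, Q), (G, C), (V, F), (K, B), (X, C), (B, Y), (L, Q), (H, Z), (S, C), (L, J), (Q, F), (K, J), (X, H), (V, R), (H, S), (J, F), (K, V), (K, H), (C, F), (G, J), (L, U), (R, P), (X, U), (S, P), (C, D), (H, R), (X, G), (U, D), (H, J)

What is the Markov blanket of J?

{C, D, F, G, H, K, L, Q, R, S, V, Z}

J's parents: G, H, K, L, Q, S.
Children of J: F.
For each child, the remaining parents (spouses of J):
  F also has parents C, D, G, Q, R, S, V, Z.
So the Markov blanket of J is {C, D, F, G, H, K, L, Q, R, S, V, Z}.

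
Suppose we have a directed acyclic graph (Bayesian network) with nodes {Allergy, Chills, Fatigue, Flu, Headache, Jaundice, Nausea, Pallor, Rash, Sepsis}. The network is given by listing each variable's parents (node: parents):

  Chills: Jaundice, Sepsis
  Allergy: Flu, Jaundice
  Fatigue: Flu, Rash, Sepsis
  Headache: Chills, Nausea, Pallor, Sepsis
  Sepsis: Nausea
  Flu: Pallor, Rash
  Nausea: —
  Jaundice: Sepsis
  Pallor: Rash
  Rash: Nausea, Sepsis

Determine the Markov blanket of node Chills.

The Markov blanket of a node is its parents, its children, and the other parents of its children.
Chills's parents: Jaundice, Sepsis.
Children of Chills: Headache.
Other parents of Chills's children:
  Headache's other parents are Nausea, Pallor, Sepsis.
Union: {Jaundice, Sepsis} ∪ {Headache} ∪ {Nausea, Pallor, Sepsis} = {Headache, Jaundice, Nausea, Pallor, Sepsis}.

{Headache, Jaundice, Nausea, Pallor, Sepsis}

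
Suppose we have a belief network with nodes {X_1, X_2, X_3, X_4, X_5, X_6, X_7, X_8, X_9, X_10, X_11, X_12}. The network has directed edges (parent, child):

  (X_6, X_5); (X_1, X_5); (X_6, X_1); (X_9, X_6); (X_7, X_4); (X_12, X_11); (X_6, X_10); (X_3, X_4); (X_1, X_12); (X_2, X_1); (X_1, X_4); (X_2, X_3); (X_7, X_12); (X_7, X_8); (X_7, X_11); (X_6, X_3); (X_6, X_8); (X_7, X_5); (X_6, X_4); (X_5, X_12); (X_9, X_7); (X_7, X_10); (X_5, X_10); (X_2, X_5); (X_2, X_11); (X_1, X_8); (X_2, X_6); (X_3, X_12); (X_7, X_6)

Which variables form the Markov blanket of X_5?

{X_1, X_2, X_3, X_6, X_7, X_10, X_12}

Pa(X_5) = {X_1, X_2, X_6, X_7}.
X_5's children: X_10, X_12.
Co-parents of X_5 (other parents of its children):
  X_10: X_6, X_7
  X_12: X_1, X_3, X_7
So the Markov blanket of X_5 is {X_1, X_2, X_3, X_6, X_7, X_10, X_12}.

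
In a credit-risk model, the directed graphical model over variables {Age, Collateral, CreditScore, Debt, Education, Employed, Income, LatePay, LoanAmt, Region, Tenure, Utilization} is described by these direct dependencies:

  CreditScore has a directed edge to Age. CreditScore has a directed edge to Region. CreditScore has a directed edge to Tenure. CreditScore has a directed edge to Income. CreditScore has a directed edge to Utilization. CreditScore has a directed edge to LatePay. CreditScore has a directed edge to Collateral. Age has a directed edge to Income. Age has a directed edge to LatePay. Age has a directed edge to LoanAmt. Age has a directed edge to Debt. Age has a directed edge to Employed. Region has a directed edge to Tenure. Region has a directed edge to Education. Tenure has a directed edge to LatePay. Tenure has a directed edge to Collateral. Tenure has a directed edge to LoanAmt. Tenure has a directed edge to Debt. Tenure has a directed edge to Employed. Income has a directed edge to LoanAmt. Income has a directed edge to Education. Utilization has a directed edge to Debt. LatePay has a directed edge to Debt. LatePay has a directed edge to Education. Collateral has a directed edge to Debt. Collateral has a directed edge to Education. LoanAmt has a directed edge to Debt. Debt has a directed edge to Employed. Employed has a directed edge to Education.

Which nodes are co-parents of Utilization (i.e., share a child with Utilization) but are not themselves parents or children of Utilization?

{Age, Collateral, LatePay, LoanAmt, Tenure}

Children of Utilization: Debt.
  Debt: Age, Collateral, LatePay, LoanAmt, Tenure
Excluding nodes already adjacent to Utilization (CreditScore, Debt), the co-parent-only contribution is {Age, Collateral, LatePay, LoanAmt, Tenure}.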